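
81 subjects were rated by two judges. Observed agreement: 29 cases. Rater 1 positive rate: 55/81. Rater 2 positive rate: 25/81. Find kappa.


P_o = 29/81 = 0.358025
P_e = (55*25 + 26*56) / 6561 = 0.431489
kappa = (P_o - P_e) / (1 - P_e)
kappa = (0.358025 - 0.431489) / (1 - 0.431489)
kappa = -0.1292

-0.1292


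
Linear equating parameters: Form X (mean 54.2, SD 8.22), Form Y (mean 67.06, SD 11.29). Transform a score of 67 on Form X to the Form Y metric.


slope = SD_Y / SD_X = 11.29 / 8.22 ~ 1.3735
intercept = mean_Y - slope * mean_X = 67.06 - (11.29 / 8.22) * 54.2 ~ -7.3826
Y = slope * X + intercept. To avoid rounding drift from the rounded slope/intercept, evaluate the equivalent form Y = mean_Y + SD_Y * (X - mean_X) / SD_X at full precision:
Y = 67.06 + 11.29 * (67 - 54.2) / 8.22
Y = 67.06 + 11.29 * 12.8 / 8.22
Y = 67.06 + 144.512 / 8.22
Y = 67.06 + 17.5805
Y = 84.6405

84.6405


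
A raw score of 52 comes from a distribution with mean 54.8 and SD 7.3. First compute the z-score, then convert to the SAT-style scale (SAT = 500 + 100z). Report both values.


z = (X - mean) / SD = (52 - 54.8) / 7.3
z = -2.8 / 7.3
z = -0.3836
SAT-scale = SAT = 500 + 100z
Carry z at full precision (z = -2.8 / 7.3) into the conversion:
SAT-scale = 500 + 100 * (-2.8 / 7.3) = 500 + -280 / 7.3
SAT-scale = 500 + -38.3562
SAT-scale = 461.6438

461.6438


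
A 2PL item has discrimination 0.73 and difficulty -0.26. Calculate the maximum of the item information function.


For 2PL, max info at theta = b = -0.26
I_max = a^2 / 4 = 0.73^2 / 4
= 0.5329 / 4
I_max = 0.1332

0.1332


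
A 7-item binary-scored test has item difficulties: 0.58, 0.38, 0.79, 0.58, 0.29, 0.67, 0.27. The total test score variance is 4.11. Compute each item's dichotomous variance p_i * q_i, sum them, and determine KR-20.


For each item, compute p_i * q_i:
  Item 1: 0.58 * 0.42 = 0.2436
  Item 2: 0.38 * 0.62 = 0.2356
  Item 3: 0.79 * 0.21 = 0.1659
  Item 4: 0.58 * 0.42 = 0.2436
  Item 5: 0.29 * 0.71 = 0.2059
  Item 6: 0.67 * 0.33 = 0.2211
  Item 7: 0.27 * 0.73 = 0.1971
Sum(p_i * q_i) = 0.2436 + 0.2356 + 0.1659 + 0.2436 + 0.2059 + 0.2211 + 0.1971 = 1.5128
KR-20 = (k/(k-1)) * (1 - Sum(p_i*q_i) / Var_total)
= (7/6) * (1 - 1.5128/4.11)
= 1.1667 * 0.6319
KR-20 = 0.7372

0.7372


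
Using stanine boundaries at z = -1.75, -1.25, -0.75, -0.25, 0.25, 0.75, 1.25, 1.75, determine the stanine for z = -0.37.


Stanine boundaries: [-1.75, -1.25, -0.75, -0.25, 0.25, 0.75, 1.25, 1.75]
z = -0.37
Check each boundary:
  z >= -1.75 -> could be stanine 2
  z >= -1.25 -> could be stanine 3
  z >= -0.75 -> could be stanine 4
  z < -0.25
  z < 0.25
  z < 0.75
  z < 1.25
  z < 1.75
Highest qualifying boundary gives stanine = 4

4


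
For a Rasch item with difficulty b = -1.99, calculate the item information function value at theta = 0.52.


P = 1/(1+exp(-(0.52--1.99))) = 0.9248
I = P*(1-P) = 0.9248 * 0.0752
I = 0.0695

0.0695


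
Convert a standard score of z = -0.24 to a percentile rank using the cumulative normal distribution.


CDF(z) = 0.5 * (1 + erf(z/sqrt(2)))
erf(-0.1697) = -0.1897
CDF = 0.4052
Percentile rank = 0.4052 * 100 = 40.52

40.52


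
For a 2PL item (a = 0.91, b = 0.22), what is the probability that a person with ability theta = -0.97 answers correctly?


a*(theta - b) = 0.91 * (-0.97 - 0.22) = -1.0829
exp(--1.0829) = 2.9532
P = 1 / (1 + 2.9532)
P = 0.253

0.253


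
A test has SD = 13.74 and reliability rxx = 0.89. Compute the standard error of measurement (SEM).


SEM = SD * sqrt(1 - rxx)
SEM = 13.74 * sqrt(1 - 0.89)
SEM = 13.74 * sqrt(0.11) = 13.74 * 0.331662
SEM = 4.557

4.557


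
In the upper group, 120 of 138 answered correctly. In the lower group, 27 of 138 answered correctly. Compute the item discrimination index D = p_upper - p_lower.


p_upper = 120/138 = 0.8696
p_lower = 27/138 = 0.1957
D = 0.8696 - 0.1957 = 0.6739

0.6739


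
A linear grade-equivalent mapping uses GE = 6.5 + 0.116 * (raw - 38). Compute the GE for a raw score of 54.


raw - median = 54 - 38 = 16
slope * diff = 0.116 * 16 = 1.856
GE = 6.5 + 1.856
GE = 8.356

8.356


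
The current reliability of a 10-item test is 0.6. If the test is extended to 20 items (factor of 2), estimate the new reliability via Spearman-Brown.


r_new = (n * rxx) / (1 + (n-1) * rxx)
r_new = (2 * 0.6) / (1 + 1 * 0.6)
r_new = 1.2 / 1.6
r_new = 0.75

0.75


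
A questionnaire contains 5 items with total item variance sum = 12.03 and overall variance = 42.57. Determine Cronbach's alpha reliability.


alpha = (k/(k-1)) * (1 - sum(si^2)/s_total^2)
= (5/4) * (1 - 12.03/42.57)
alpha = 0.8968

0.8968


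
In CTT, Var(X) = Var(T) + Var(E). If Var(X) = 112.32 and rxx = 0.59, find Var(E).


var_true = rxx * var_obs = 0.59 * 112.32 = 66.2688
var_error = var_obs - var_true
var_error = 112.32 - 66.2688
var_error = 46.0512

46.0512


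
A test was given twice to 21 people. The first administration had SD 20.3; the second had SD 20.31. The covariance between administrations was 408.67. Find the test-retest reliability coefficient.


r = cov(X,Y) / (SD_X * SD_Y)
r = 408.67 / (20.3 * 20.31)
r = 408.67 / 412.293
r = 0.9912

0.9912


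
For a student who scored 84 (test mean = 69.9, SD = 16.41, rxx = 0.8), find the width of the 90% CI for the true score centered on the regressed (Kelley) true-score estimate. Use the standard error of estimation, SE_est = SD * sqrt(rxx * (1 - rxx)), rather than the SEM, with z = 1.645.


True score estimate = 0.8*84 + 0.2*69.9 = 81.18
SE_est = SD * sqrt(rxx * (1 - rxx)) = 16.41 * sqrt(0.8 * 0.2) = 16.41 * sqrt(0.16) = 6.564
CI = T_est +/- z * SE_est, so width = 2 * z * SE_est = 2 * 1.645 * 6.564
Width = 21.5956

21.5956


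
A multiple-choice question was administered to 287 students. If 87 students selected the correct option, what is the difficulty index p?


Item difficulty p = number correct / total examinees
p = 87 / 287
p = 0.3031

0.3031


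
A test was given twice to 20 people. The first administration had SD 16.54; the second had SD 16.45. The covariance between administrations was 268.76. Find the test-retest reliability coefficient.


r = cov(X,Y) / (SD_X * SD_Y)
r = 268.76 / (16.54 * 16.45)
r = 268.76 / 272.083
r = 0.9878

0.9878


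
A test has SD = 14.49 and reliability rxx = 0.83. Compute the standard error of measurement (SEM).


SEM = SD * sqrt(1 - rxx)
SEM = 14.49 * sqrt(1 - 0.83)
SEM = 14.49 * sqrt(0.17) = 14.49 * 0.412311
SEM = 5.9744

5.9744


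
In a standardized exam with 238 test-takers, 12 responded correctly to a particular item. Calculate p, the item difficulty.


Item difficulty p = number correct / total examinees
p = 12 / 238
p = 0.0504

0.0504


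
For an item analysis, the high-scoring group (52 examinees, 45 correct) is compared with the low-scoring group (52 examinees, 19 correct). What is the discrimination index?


p_upper = 45/52 = 0.8654
p_lower = 19/52 = 0.3654
D = 0.8654 - 0.3654 = 0.5

0.5


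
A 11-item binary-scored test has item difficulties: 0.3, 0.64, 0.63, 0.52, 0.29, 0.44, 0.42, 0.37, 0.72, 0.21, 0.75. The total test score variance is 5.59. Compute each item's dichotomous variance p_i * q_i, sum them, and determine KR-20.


For each item, compute p_i * q_i:
  Item 1: 0.3 * 0.7 = 0.21
  Item 2: 0.64 * 0.36 = 0.2304
  Item 3: 0.63 * 0.37 = 0.2331
  Item 4: 0.52 * 0.48 = 0.2496
  Item 5: 0.29 * 0.71 = 0.2059
  Item 6: 0.44 * 0.56 = 0.2464
  Item 7: 0.42 * 0.58 = 0.2436
  Item 8: 0.37 * 0.63 = 0.2331
  Item 9: 0.72 * 0.28 = 0.2016
  Item 10: 0.21 * 0.79 = 0.1659
  Item 11: 0.75 * 0.25 = 0.1875
Sum(p_i * q_i) = 0.21 + 0.2304 + 0.2331 + 0.2496 + 0.2059 + 0.2464 + 0.2436 + 0.2331 + 0.2016 + 0.1659 + 0.1875 = 2.4071
KR-20 = (k/(k-1)) * (1 - Sum(p_i*q_i) / Var_total)
= (11/10) * (1 - 2.4071/5.59)
= 1.1 * 0.5694
KR-20 = 0.6263

0.6263


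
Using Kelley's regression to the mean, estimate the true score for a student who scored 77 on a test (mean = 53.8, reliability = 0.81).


T_est = rxx * X + (1 - rxx) * mean
T_est = 0.81 * 77 + 0.19 * 53.8
T_est = 62.37 + 10.222
T_est = 72.592

72.592


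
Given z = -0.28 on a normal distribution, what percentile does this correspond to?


CDF(z) = 0.5 * (1 + erf(z/sqrt(2)))
erf(-0.198) = -0.2205
CDF = 0.3897
Percentile rank = 0.3897 * 100 = 38.97

38.97


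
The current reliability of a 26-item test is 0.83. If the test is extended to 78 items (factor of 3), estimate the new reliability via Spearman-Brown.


r_new = (n * rxx) / (1 + (n-1) * rxx)
r_new = (3 * 0.83) / (1 + 2 * 0.83)
r_new = 2.49 / 2.66
r_new = 0.9361

0.9361


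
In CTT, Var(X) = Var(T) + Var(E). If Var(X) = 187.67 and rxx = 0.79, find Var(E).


var_true = rxx * var_obs = 0.79 * 187.67 = 148.2593
var_error = var_obs - var_true
var_error = 187.67 - 148.2593
var_error = 39.4107

39.4107


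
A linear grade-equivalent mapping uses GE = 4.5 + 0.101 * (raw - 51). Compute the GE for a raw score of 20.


raw - median = 20 - 51 = -31
slope * diff = 0.101 * -31 = -3.131
GE = 4.5 + -3.131
GE = 1.369

1.369


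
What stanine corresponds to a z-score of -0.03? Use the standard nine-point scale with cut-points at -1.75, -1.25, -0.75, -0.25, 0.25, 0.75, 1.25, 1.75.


Stanine boundaries: [-1.75, -1.25, -0.75, -0.25, 0.25, 0.75, 1.25, 1.75]
z = -0.03
Check each boundary:
  z >= -1.75 -> could be stanine 2
  z >= -1.25 -> could be stanine 3
  z >= -0.75 -> could be stanine 4
  z >= -0.25 -> could be stanine 5
  z < 0.25
  z < 0.75
  z < 1.25
  z < 1.75
Highest qualifying boundary gives stanine = 5

5


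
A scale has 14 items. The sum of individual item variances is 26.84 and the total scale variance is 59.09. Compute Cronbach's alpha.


alpha = (k/(k-1)) * (1 - sum(si^2)/s_total^2)
= (14/13) * (1 - 26.84/59.09)
alpha = 0.5878

0.5878


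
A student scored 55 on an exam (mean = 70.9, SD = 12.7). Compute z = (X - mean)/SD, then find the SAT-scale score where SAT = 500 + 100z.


z = (X - mean) / SD = (55 - 70.9) / 12.7
z = -15.9 / 12.7
z = -1.252
SAT-scale = SAT = 500 + 100z
Carry z at full precision (z = -15.9 / 12.7) into the conversion:
SAT-scale = 500 + 100 * (-15.9 / 12.7) = 500 + -1590 / 12.7
SAT-scale = 500 + -125.1969
SAT-scale = 374.8031

374.8031


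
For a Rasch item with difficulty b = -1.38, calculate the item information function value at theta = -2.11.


P = 1/(1+exp(-(-2.11--1.38))) = 0.3252
I = P*(1-P) = 0.3252 * 0.6748
I = 0.2194

0.2194


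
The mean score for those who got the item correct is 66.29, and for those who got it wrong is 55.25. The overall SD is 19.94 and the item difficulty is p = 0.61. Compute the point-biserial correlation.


q = 1 - p = 0.39
rpb = ((M1 - M0) / SD) * sqrt(p * q)
rpb = ((66.29 - 55.25) / 19.94) * sqrt(0.61 * 0.39)
rpb = 0.27

0.27


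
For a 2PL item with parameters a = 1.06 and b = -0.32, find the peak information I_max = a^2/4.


For 2PL, max info at theta = b = -0.32
I_max = a^2 / 4 = 1.06^2 / 4
= 1.1236 / 4
I_max = 0.2809

0.2809


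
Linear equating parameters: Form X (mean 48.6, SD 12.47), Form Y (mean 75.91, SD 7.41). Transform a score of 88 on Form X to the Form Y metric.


slope = SD_Y / SD_X = 7.41 / 12.47 ~ 0.5942
intercept = mean_Y - slope * mean_X = 75.91 - (7.41 / 12.47) * 48.6 ~ 47.0306
Y = slope * X + intercept. To avoid rounding drift from the rounded slope/intercept, evaluate the equivalent form Y = mean_Y + SD_Y * (X - mean_X) / SD_X at full precision:
Y = 75.91 + 7.41 * (88 - 48.6) / 12.47
Y = 75.91 + 7.41 * 39.4 / 12.47
Y = 75.91 + 291.954 / 12.47
Y = 75.91 + 23.4125
Y = 99.3225

99.3225


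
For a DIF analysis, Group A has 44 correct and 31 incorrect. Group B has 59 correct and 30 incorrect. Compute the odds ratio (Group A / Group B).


Odds_A = 44/31 = 1.4194
Odds_B = 59/30 = 1.9667
OR = Odds_A / Odds_B = 1.4194 / 1.9667
Exactly, OR = (44 * 30) / (31 * 59) = 1320 / 1829
OR = 0.7217

0.7217


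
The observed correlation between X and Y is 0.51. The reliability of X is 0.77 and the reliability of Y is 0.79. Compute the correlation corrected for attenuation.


r_corrected = rxy / sqrt(rxx * ryy)
= 0.51 / sqrt(0.77 * 0.79)
= 0.51 / sqrt(0.6083)
= 0.51 / 0.779936
r_corrected = 0.6539

0.6539


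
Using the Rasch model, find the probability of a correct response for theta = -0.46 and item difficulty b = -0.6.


theta - b = -0.46 - -0.6 = 0.14
exp(-(theta - b)) = exp(-0.14) = 0.8694
P = 1 / (1 + 0.8694)
P = 0.5349

0.5349


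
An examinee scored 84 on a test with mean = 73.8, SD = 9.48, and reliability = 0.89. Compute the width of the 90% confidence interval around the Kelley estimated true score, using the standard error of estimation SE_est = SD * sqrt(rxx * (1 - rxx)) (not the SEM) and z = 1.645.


True score estimate = 0.89*84 + 0.11*73.8 = 82.878
SE_est = SD * sqrt(rxx * (1 - rxx)) = 9.48 * sqrt(0.89 * 0.11) = 9.48 * sqrt(0.0979) = 2.966195
CI = T_est +/- z * SE_est, so width = 2 * z * SE_est = 2 * 1.645 * 2.966195
Width = 9.7588

9.7588


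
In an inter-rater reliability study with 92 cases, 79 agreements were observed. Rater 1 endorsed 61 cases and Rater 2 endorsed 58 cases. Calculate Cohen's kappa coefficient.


P_o = 79/92 = 0.858696
P_e = (61*58 + 31*34) / 8464 = 0.542533
kappa = (P_o - P_e) / (1 - P_e)
kappa = (0.858696 - 0.542533) / (1 - 0.542533)
kappa = 0.6911

0.6911


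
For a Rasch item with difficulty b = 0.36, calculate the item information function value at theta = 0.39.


P = 1/(1+exp(-(0.39-0.36))) = 0.5075
I = P*(1-P) = 0.5075 * 0.4925
I = 0.2499

0.2499


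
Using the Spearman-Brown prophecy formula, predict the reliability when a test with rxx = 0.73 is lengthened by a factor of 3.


r_new = (n * rxx) / (1 + (n-1) * rxx)
r_new = (3 * 0.73) / (1 + 2 * 0.73)
r_new = 2.19 / 2.46
r_new = 0.8902

0.8902


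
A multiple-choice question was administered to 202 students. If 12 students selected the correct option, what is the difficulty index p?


Item difficulty p = number correct / total examinees
p = 12 / 202
p = 0.0594

0.0594


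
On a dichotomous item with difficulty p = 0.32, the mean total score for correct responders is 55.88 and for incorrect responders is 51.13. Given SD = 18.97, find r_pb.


q = 1 - p = 0.68
rpb = ((M1 - M0) / SD) * sqrt(p * q)
rpb = ((55.88 - 51.13) / 18.97) * sqrt(0.32 * 0.68)
rpb = 0.1168

0.1168


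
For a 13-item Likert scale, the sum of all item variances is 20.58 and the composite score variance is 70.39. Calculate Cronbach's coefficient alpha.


alpha = (k/(k-1)) * (1 - sum(si^2)/s_total^2)
= (13/12) * (1 - 20.58/70.39)
alpha = 0.7666

0.7666


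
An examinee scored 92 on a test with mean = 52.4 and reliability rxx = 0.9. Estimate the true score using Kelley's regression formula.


T_est = rxx * X + (1 - rxx) * mean
T_est = 0.9 * 92 + 0.1 * 52.4
T_est = 82.8 + 5.24
T_est = 88.04

88.04


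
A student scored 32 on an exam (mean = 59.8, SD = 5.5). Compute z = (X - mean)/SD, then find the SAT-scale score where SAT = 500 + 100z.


z = (X - mean) / SD = (32 - 59.8) / 5.5
z = -27.8 / 5.5
z = -5.0545
SAT-scale = SAT = 500 + 100z
Carry z at full precision (z = -27.8 / 5.5) into the conversion:
SAT-scale = 500 + 100 * (-27.8 / 5.5) = 500 + -2780 / 5.5
SAT-scale = 500 + -505.4545
SAT-scale = -5.4545

-5.4545


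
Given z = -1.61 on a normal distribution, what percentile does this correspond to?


CDF(z) = 0.5 * (1 + erf(z/sqrt(2)))
erf(-1.1384) = -0.8926
CDF = 0.0537
Percentile rank = 0.0537 * 100 = 5.37

5.37


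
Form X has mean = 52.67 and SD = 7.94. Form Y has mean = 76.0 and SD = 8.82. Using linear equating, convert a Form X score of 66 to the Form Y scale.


slope = SD_Y / SD_X = 8.82 / 7.94 ~ 1.1108
intercept = mean_Y - slope * mean_X = 76.0 - (8.82 / 7.94) * 52.67 ~ 17.4925
Y = slope * X + intercept. To avoid rounding drift from the rounded slope/intercept, evaluate the equivalent form Y = mean_Y + SD_Y * (X - mean_X) / SD_X at full precision:
Y = 76.0 + 8.82 * (66 - 52.67) / 7.94
Y = 76.0 + 8.82 * 13.33 / 7.94
Y = 76.0 + 117.5706 / 7.94
Y = 76.0 + 14.8074
Y = 90.8074

90.8074


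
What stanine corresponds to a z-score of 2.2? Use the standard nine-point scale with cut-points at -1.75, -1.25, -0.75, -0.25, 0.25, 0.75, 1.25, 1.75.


Stanine boundaries: [-1.75, -1.25, -0.75, -0.25, 0.25, 0.75, 1.25, 1.75]
z = 2.2
Check each boundary:
  z >= -1.75 -> could be stanine 2
  z >= -1.25 -> could be stanine 3
  z >= -0.75 -> could be stanine 4
  z >= -0.25 -> could be stanine 5
  z >= 0.25 -> could be stanine 6
  z >= 0.75 -> could be stanine 7
  z >= 1.25 -> could be stanine 8
  z >= 1.75 -> could be stanine 9
Highest qualifying boundary gives stanine = 9

9


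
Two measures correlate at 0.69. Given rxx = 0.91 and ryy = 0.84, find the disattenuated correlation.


r_corrected = rxy / sqrt(rxx * ryy)
= 0.69 / sqrt(0.91 * 0.84)
= 0.69 / sqrt(0.7644)
= 0.69 / 0.8743
r_corrected = 0.7892

0.7892


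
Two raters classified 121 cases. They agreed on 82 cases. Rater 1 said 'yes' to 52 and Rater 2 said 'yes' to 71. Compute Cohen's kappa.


P_o = 82/121 = 0.677686
P_e = (52*71 + 69*50) / 14641 = 0.487808
kappa = (P_o - P_e) / (1 - P_e)
kappa = (0.677686 - 0.487808) / (1 - 0.487808)
kappa = 0.3707

0.3707


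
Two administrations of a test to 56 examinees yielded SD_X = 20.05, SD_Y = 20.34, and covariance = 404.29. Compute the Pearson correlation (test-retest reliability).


r = cov(X,Y) / (SD_X * SD_Y)
r = 404.29 / (20.05 * 20.34)
r = 404.29 / 407.817
r = 0.9914

0.9914


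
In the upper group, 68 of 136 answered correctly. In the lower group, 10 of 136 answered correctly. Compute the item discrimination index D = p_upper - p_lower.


p_upper = 68/136 = 0.5
p_lower = 10/136 = 0.0735
D = 0.5 - 0.0735 = 0.4265

0.4265


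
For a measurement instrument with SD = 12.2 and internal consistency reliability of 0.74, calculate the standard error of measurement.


SEM = SD * sqrt(1 - rxx)
SEM = 12.2 * sqrt(1 - 0.74)
SEM = 12.2 * sqrt(0.26) = 12.2 * 0.509902
SEM = 6.2208

6.2208


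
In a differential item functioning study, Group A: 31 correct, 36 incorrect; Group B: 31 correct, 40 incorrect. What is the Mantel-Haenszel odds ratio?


Odds_A = 31/36 = 0.8611
Odds_B = 31/40 = 0.775
OR = Odds_A / Odds_B = 0.8611 / 0.775
Exactly, OR = (31 * 40) / (36 * 31) = 1240 / 1116
OR = 1.1111

1.1111


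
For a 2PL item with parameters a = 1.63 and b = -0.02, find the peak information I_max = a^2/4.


For 2PL, max info at theta = b = -0.02
I_max = a^2 / 4 = 1.63^2 / 4
= 2.6569 / 4
I_max = 0.6642

0.6642


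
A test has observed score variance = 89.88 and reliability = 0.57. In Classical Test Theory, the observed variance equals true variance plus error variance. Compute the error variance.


var_true = rxx * var_obs = 0.57 * 89.88 = 51.2316
var_error = var_obs - var_true
var_error = 89.88 - 51.2316
var_error = 38.6484

38.6484


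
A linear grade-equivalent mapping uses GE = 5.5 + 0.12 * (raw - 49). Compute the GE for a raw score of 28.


raw - median = 28 - 49 = -21
slope * diff = 0.12 * -21 = -2.52
GE = 5.5 + -2.52
GE = 2.98

2.98


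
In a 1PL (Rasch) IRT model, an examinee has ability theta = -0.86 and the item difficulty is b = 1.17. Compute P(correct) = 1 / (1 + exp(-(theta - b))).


theta - b = -0.86 - 1.17 = -2.03
exp(-(theta - b)) = exp(2.03) = 7.6141
P = 1 / (1 + 7.6141)
P = 0.1161

0.1161


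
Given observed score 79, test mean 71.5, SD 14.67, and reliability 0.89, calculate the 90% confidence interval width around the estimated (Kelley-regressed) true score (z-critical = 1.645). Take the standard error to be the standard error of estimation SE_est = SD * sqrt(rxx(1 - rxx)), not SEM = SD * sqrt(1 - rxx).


True score estimate = 0.89*79 + 0.11*71.5 = 78.175
SE_est = SD * sqrt(rxx * (1 - rxx)) = 14.67 * sqrt(0.89 * 0.11) = 14.67 * sqrt(0.0979) = 4.590093
CI = T_est +/- z * SE_est, so width = 2 * z * SE_est = 2 * 1.645 * 4.590093
Width = 15.1014

15.1014


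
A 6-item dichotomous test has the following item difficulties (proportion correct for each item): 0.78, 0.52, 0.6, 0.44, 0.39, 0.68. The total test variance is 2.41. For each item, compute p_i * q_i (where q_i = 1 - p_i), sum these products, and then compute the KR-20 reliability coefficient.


For each item, compute p_i * q_i:
  Item 1: 0.78 * 0.22 = 0.1716
  Item 2: 0.52 * 0.48 = 0.2496
  Item 3: 0.6 * 0.4 = 0.24
  Item 4: 0.44 * 0.56 = 0.2464
  Item 5: 0.39 * 0.61 = 0.2379
  Item 6: 0.68 * 0.32 = 0.2176
Sum(p_i * q_i) = 0.1716 + 0.2496 + 0.24 + 0.2464 + 0.2379 + 0.2176 = 1.3631
KR-20 = (k/(k-1)) * (1 - Sum(p_i*q_i) / Var_total)
= (6/5) * (1 - 1.3631/2.41)
= 1.2 * 0.4344
KR-20 = 0.5213

0.5213


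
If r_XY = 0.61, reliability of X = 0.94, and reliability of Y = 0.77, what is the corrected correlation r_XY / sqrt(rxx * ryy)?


r_corrected = rxy / sqrt(rxx * ryy)
= 0.61 / sqrt(0.94 * 0.77)
= 0.61 / sqrt(0.7238)
= 0.61 / 0.850764
r_corrected = 0.717

0.717


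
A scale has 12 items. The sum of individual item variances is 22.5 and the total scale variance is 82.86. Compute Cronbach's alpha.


alpha = (k/(k-1)) * (1 - sum(si^2)/s_total^2)
= (12/11) * (1 - 22.5/82.86)
alpha = 0.7947

0.7947


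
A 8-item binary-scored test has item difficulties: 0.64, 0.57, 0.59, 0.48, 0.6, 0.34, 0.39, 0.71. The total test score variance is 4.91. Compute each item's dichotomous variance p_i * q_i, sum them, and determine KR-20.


For each item, compute p_i * q_i:
  Item 1: 0.64 * 0.36 = 0.2304
  Item 2: 0.57 * 0.43 = 0.2451
  Item 3: 0.59 * 0.41 = 0.2419
  Item 4: 0.48 * 0.52 = 0.2496
  Item 5: 0.6 * 0.4 = 0.24
  Item 6: 0.34 * 0.66 = 0.2244
  Item 7: 0.39 * 0.61 = 0.2379
  Item 8: 0.71 * 0.29 = 0.2059
Sum(p_i * q_i) = 0.2304 + 0.2451 + 0.2419 + 0.2496 + 0.24 + 0.2244 + 0.2379 + 0.2059 = 1.8752
KR-20 = (k/(k-1)) * (1 - Sum(p_i*q_i) / Var_total)
= (8/7) * (1 - 1.8752/4.91)
= 1.1429 * 0.6181
KR-20 = 0.7064

0.7064


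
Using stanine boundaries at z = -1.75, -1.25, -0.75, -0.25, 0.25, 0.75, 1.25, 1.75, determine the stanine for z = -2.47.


Stanine boundaries: [-1.75, -1.25, -0.75, -0.25, 0.25, 0.75, 1.25, 1.75]
z = -2.47
Check each boundary:
  z < -1.75
  z < -1.25
  z < -0.75
  z < -0.25
  z < 0.25
  z < 0.75
  z < 1.25
  z < 1.75
Highest qualifying boundary gives stanine = 1

1


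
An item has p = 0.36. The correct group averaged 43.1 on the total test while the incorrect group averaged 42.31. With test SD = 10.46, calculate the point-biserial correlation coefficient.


q = 1 - p = 0.64
rpb = ((M1 - M0) / SD) * sqrt(p * q)
rpb = ((43.1 - 42.31) / 10.46) * sqrt(0.36 * 0.64)
rpb = 0.0363

0.0363


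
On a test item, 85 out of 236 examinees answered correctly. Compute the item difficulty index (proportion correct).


Item difficulty p = number correct / total examinees
p = 85 / 236
p = 0.3602

0.3602


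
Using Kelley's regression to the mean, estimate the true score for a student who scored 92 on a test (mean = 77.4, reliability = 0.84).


T_est = rxx * X + (1 - rxx) * mean
T_est = 0.84 * 92 + 0.16 * 77.4
T_est = 77.28 + 12.384
T_est = 89.664

89.664


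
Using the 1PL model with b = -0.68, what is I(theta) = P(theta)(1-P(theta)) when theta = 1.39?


P = 1/(1+exp(-(1.39--0.68))) = 0.888
I = P*(1-P) = 0.888 * 0.112
I = 0.0995

0.0995


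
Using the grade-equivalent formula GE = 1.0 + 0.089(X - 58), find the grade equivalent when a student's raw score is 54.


raw - median = 54 - 58 = -4
slope * diff = 0.089 * -4 = -0.356
GE = 1.0 + -0.356
GE = 0.644

0.644


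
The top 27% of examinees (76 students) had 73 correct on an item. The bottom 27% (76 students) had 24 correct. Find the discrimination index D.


p_upper = 73/76 = 0.9605
p_lower = 24/76 = 0.3158
D = 0.9605 - 0.3158 = 0.6447

0.6447


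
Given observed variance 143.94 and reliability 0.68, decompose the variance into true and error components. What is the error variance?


var_true = rxx * var_obs = 0.68 * 143.94 = 97.8792
var_error = var_obs - var_true
var_error = 143.94 - 97.8792
var_error = 46.0608

46.0608


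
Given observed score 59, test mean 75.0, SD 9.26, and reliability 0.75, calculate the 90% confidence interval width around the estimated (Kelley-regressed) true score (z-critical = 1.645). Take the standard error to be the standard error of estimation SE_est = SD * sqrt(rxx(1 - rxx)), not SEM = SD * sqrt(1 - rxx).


True score estimate = 0.75*59 + 0.25*75.0 = 63.0
SE_est = SD * sqrt(rxx * (1 - rxx)) = 9.26 * sqrt(0.75 * 0.25) = 9.26 * sqrt(0.1875) = 4.009698
CI = T_est +/- z * SE_est, so width = 2 * z * SE_est = 2 * 1.645 * 4.009698
Width = 13.1919

13.1919


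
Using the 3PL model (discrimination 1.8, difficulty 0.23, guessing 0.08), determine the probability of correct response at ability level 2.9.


logit = 1.8*(2.9 - 0.23) = 4.806
P* = 1/(1 + exp(-4.806)) = 0.9919
P = 0.08 + (1 - 0.08) * 0.9919
P = 0.9925

0.9925


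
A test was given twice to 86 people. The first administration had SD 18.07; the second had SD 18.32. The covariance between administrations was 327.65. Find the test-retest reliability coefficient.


r = cov(X,Y) / (SD_X * SD_Y)
r = 327.65 / (18.07 * 18.32)
r = 327.65 / 331.0424
r = 0.9898

0.9898


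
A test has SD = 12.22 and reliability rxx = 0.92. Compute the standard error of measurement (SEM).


SEM = SD * sqrt(1 - rxx)
SEM = 12.22 * sqrt(1 - 0.92)
SEM = 12.22 * sqrt(0.08) = 12.22 * 0.282843
SEM = 3.4563

3.4563


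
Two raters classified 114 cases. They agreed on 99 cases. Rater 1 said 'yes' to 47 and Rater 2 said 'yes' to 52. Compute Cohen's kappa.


P_o = 99/114 = 0.868421
P_e = (47*52 + 67*62) / 12996 = 0.507695
kappa = (P_o - P_e) / (1 - P_e)
kappa = (0.868421 - 0.507695) / (1 - 0.507695)
kappa = 0.7327

0.7327


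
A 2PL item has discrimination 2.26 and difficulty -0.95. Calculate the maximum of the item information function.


For 2PL, max info at theta = b = -0.95
I_max = a^2 / 4 = 2.26^2 / 4
= 5.1076 / 4
I_max = 1.2769

1.2769


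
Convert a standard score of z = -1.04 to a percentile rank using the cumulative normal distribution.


CDF(z) = 0.5 * (1 + erf(z/sqrt(2)))
erf(-0.7354) = -0.7017
CDF = 0.1492
Percentile rank = 0.1492 * 100 = 14.92

14.92


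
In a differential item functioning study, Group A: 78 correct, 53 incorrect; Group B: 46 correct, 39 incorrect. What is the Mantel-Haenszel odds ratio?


Odds_A = 78/53 = 1.4717
Odds_B = 46/39 = 1.1795
OR = Odds_A / Odds_B = 1.4717 / 1.1795
Exactly, OR = (78 * 39) / (53 * 46) = 3042 / 2438
OR = 1.2477

1.2477


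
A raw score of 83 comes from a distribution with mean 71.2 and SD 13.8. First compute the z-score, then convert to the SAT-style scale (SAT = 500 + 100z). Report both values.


z = (X - mean) / SD = (83 - 71.2) / 13.8
z = 11.8 / 13.8
z = 0.8551
SAT-scale = SAT = 500 + 100z
Carry z at full precision (z = 11.8 / 13.8) into the conversion:
SAT-scale = 500 + 100 * (11.8 / 13.8) = 500 + 1180 / 13.8
SAT-scale = 500 + 85.5072
SAT-scale = 585.5072

585.5072


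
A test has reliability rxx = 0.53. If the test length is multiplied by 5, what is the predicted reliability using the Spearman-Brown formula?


r_new = (n * rxx) / (1 + (n-1) * rxx)
r_new = (5 * 0.53) / (1 + 4 * 0.53)
r_new = 2.65 / 3.12
r_new = 0.8494

0.8494


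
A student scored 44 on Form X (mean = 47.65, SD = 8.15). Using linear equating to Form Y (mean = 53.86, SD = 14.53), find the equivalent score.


slope = SD_Y / SD_X = 14.53 / 8.15 ~ 1.7828
intercept = mean_Y - slope * mean_X = 53.86 - (14.53 / 8.15) * 47.65 ~ -31.0915
Y = slope * X + intercept. To avoid rounding drift from the rounded slope/intercept, evaluate the equivalent form Y = mean_Y + SD_Y * (X - mean_X) / SD_X at full precision:
Y = 53.86 + 14.53 * (44 - 47.65) / 8.15
Y = 53.86 - 14.53 * 3.65 / 8.15
Y = 53.86 - 53.0345 / 8.15
Y = 53.86 - 6.5073
Y = 47.3527

47.3527


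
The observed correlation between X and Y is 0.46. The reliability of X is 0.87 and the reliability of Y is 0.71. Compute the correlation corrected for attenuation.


r_corrected = rxy / sqrt(rxx * ryy)
= 0.46 / sqrt(0.87 * 0.71)
= 0.46 / sqrt(0.6177)
= 0.46 / 0.785939
r_corrected = 0.5853

0.5853


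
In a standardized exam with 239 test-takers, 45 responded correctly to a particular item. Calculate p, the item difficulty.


Item difficulty p = number correct / total examinees
p = 45 / 239
p = 0.1883

0.1883


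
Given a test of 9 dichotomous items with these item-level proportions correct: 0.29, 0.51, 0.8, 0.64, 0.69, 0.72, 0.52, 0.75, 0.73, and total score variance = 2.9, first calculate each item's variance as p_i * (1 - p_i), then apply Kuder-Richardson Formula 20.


For each item, compute p_i * q_i:
  Item 1: 0.29 * 0.71 = 0.2059
  Item 2: 0.51 * 0.49 = 0.2499
  Item 3: 0.8 * 0.2 = 0.16
  Item 4: 0.64 * 0.36 = 0.2304
  Item 5: 0.69 * 0.31 = 0.2139
  Item 6: 0.72 * 0.28 = 0.2016
  Item 7: 0.52 * 0.48 = 0.2496
  Item 8: 0.75 * 0.25 = 0.1875
  Item 9: 0.73 * 0.27 = 0.1971
Sum(p_i * q_i) = 0.2059 + 0.2499 + 0.16 + 0.2304 + 0.2139 + 0.2016 + 0.2496 + 0.1875 + 0.1971 = 1.8959
KR-20 = (k/(k-1)) * (1 - Sum(p_i*q_i) / Var_total)
= (9/8) * (1 - 1.8959/2.9)
= 1.125 * 0.3462
KR-20 = 0.3895

0.3895


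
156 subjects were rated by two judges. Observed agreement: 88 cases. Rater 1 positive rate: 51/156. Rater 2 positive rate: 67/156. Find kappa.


P_o = 88/156 = 0.564103
P_e = (51*67 + 105*89) / 24336 = 0.524408
kappa = (P_o - P_e) / (1 - P_e)
kappa = (0.564103 - 0.524408) / (1 - 0.524408)
kappa = 0.0835

0.0835


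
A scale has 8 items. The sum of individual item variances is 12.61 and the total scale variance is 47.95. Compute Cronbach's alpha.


alpha = (k/(k-1)) * (1 - sum(si^2)/s_total^2)
= (8/7) * (1 - 12.61/47.95)
alpha = 0.8423

0.8423


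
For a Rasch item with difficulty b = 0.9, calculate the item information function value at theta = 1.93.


P = 1/(1+exp(-(1.93-0.9))) = 0.7369
I = P*(1-P) = 0.7369 * 0.2631
I = 0.1939

0.1939


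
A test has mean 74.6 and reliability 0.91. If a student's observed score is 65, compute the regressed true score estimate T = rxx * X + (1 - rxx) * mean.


T_est = rxx * X + (1 - rxx) * mean
T_est = 0.91 * 65 + 0.09 * 74.6
T_est = 59.15 + 6.714
T_est = 65.864

65.864


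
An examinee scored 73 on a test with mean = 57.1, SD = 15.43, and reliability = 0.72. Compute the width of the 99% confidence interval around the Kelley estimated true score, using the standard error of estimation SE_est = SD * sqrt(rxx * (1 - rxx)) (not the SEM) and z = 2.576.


True score estimate = 0.72*73 + 0.28*57.1 = 68.548
SE_est = SD * sqrt(rxx * (1 - rxx)) = 15.43 * sqrt(0.72 * 0.28) = 15.43 * sqrt(0.2016) = 6.928053
CI = T_est +/- z * SE_est, so width = 2 * z * SE_est = 2 * 2.576 * 6.928053
Width = 35.6933

35.6933


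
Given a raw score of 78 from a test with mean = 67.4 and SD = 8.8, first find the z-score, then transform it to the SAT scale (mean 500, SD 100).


z = (X - mean) / SD = (78 - 67.4) / 8.8
z = 10.6 / 8.8
z = 1.2045
SAT-scale = SAT = 500 + 100z
Carry z at full precision (z = 10.6 / 8.8) into the conversion:
SAT-scale = 500 + 100 * (10.6 / 8.8) = 500 + 1060 / 8.8
SAT-scale = 500 + 120.4545
SAT-scale = 620.4545

620.4545


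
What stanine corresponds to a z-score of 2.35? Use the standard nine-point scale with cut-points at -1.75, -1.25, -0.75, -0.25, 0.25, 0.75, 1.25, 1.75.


Stanine boundaries: [-1.75, -1.25, -0.75, -0.25, 0.25, 0.75, 1.25, 1.75]
z = 2.35
Check each boundary:
  z >= -1.75 -> could be stanine 2
  z >= -1.25 -> could be stanine 3
  z >= -0.75 -> could be stanine 4
  z >= -0.25 -> could be stanine 5
  z >= 0.25 -> could be stanine 6
  z >= 0.75 -> could be stanine 7
  z >= 1.25 -> could be stanine 8
  z >= 1.75 -> could be stanine 9
Highest qualifying boundary gives stanine = 9

9


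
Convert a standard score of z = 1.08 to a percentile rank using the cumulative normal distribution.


CDF(z) = 0.5 * (1 + erf(z/sqrt(2)))
erf(0.7637) = 0.7199
CDF = 0.8599
Percentile rank = 0.8599 * 100 = 85.99

85.99


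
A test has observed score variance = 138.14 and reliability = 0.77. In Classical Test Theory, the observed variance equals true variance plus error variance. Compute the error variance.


var_true = rxx * var_obs = 0.77 * 138.14 = 106.3678
var_error = var_obs - var_true
var_error = 138.14 - 106.3678
var_error = 31.7722

31.7722


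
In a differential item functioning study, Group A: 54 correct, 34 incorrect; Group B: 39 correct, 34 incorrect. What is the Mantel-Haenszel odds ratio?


Odds_A = 54/34 = 1.5882
Odds_B = 39/34 = 1.1471
OR = Odds_A / Odds_B = 1.5882 / 1.1471
Exactly, OR = (54 * 34) / (34 * 39) = 1836 / 1326
OR = 1.3846

1.3846


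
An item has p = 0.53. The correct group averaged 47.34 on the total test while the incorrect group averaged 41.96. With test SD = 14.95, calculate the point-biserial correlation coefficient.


q = 1 - p = 0.47
rpb = ((M1 - M0) / SD) * sqrt(p * q)
rpb = ((47.34 - 41.96) / 14.95) * sqrt(0.53 * 0.47)
rpb = 0.1796

0.1796


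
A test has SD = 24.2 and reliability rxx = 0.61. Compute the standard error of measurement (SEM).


SEM = SD * sqrt(1 - rxx)
SEM = 24.2 * sqrt(1 - 0.61)
SEM = 24.2 * sqrt(0.39) = 24.2 * 0.6245
SEM = 15.1129

15.1129


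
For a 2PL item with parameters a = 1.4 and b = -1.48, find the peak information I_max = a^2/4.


For 2PL, max info at theta = b = -1.48
I_max = a^2 / 4 = 1.4^2 / 4
= 1.96 / 4
I_max = 0.49

0.49


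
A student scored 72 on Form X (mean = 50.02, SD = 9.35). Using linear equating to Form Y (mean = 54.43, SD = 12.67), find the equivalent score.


slope = SD_Y / SD_X = 12.67 / 9.35 ~ 1.3551
intercept = mean_Y - slope * mean_X = 54.43 - (12.67 / 9.35) * 50.02 ~ -13.3511
Y = slope * X + intercept. To avoid rounding drift from the rounded slope/intercept, evaluate the equivalent form Y = mean_Y + SD_Y * (X - mean_X) / SD_X at full precision:
Y = 54.43 + 12.67 * (72 - 50.02) / 9.35
Y = 54.43 + 12.67 * 21.98 / 9.35
Y = 54.43 + 278.4866 / 9.35
Y = 54.43 + 29.7847
Y = 84.2147

84.2147


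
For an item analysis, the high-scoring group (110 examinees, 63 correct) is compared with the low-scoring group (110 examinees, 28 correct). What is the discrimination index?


p_upper = 63/110 = 0.5727
p_lower = 28/110 = 0.2545
D = 0.5727 - 0.2545 = 0.3182

0.3182


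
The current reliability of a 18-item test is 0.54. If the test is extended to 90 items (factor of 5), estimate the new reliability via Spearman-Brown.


r_new = (n * rxx) / (1 + (n-1) * rxx)
r_new = (5 * 0.54) / (1 + 4 * 0.54)
r_new = 2.7 / 3.16
r_new = 0.8544

0.8544


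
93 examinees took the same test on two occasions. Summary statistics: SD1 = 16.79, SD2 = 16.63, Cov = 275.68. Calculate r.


r = cov(X,Y) / (SD_X * SD_Y)
r = 275.68 / (16.79 * 16.63)
r = 275.68 / 279.2177
r = 0.9873

0.9873


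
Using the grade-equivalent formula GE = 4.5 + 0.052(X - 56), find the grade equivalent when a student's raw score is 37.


raw - median = 37 - 56 = -19
slope * diff = 0.052 * -19 = -0.988
GE = 4.5 + -0.988
GE = 3.512

3.512


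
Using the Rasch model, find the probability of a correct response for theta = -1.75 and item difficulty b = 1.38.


theta - b = -1.75 - 1.38 = -3.13
exp(-(theta - b)) = exp(3.13) = 22.874
P = 1 / (1 + 22.874)
P = 0.0419

0.0419


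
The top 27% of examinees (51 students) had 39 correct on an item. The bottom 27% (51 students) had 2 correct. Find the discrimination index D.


p_upper = 39/51 = 0.7647
p_lower = 2/51 = 0.0392
D = 0.7647 - 0.0392 = 0.7255

0.7255


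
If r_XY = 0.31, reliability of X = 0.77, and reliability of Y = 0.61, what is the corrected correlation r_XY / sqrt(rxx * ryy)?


r_corrected = rxy / sqrt(rxx * ryy)
= 0.31 / sqrt(0.77 * 0.61)
= 0.31 / sqrt(0.4697)
= 0.31 / 0.685347
r_corrected = 0.4523

0.4523


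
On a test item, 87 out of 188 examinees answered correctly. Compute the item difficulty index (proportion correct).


Item difficulty p = number correct / total examinees
p = 87 / 188
p = 0.4628

0.4628


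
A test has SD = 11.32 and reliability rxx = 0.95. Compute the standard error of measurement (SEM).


SEM = SD * sqrt(1 - rxx)
SEM = 11.32 * sqrt(1 - 0.95)
SEM = 11.32 * sqrt(0.05) = 11.32 * 0.223607
SEM = 2.5312

2.5312


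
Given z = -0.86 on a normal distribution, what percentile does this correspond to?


CDF(z) = 0.5 * (1 + erf(z/sqrt(2)))
erf(-0.6081) = -0.6102
CDF = 0.1949
Percentile rank = 0.1949 * 100 = 19.49

19.49


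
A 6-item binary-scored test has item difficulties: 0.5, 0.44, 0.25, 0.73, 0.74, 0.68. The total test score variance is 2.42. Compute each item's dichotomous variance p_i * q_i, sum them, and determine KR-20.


For each item, compute p_i * q_i:
  Item 1: 0.5 * 0.5 = 0.25
  Item 2: 0.44 * 0.56 = 0.2464
  Item 3: 0.25 * 0.75 = 0.1875
  Item 4: 0.73 * 0.27 = 0.1971
  Item 5: 0.74 * 0.26 = 0.1924
  Item 6: 0.68 * 0.32 = 0.2176
Sum(p_i * q_i) = 0.25 + 0.2464 + 0.1875 + 0.1971 + 0.1924 + 0.2176 = 1.291
KR-20 = (k/(k-1)) * (1 - Sum(p_i*q_i) / Var_total)
= (6/5) * (1 - 1.291/2.42)
= 1.2 * 0.4665
KR-20 = 0.5598

0.5598


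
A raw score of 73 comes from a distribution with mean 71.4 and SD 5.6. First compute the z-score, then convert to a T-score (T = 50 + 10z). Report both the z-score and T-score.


z = (X - mean) / SD = (73 - 71.4) / 5.6
z = 1.6 / 5.6
z = 0.2857
T-score = T = 50 + 10z
Carry z at full precision (z = 1.6 / 5.6) into the conversion:
T-score = 50 + 10 * (1.6 / 5.6) = 50 + 16 / 5.6
T-score = 50 + 2.8571
T-score = 52.8571

52.8571


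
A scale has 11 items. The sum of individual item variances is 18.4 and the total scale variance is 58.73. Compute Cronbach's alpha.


alpha = (k/(k-1)) * (1 - sum(si^2)/s_total^2)
= (11/10) * (1 - 18.4/58.73)
alpha = 0.7554

0.7554


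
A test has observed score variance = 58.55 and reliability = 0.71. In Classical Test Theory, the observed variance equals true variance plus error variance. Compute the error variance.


var_true = rxx * var_obs = 0.71 * 58.55 = 41.5705
var_error = var_obs - var_true
var_error = 58.55 - 41.5705
var_error = 16.9795

16.9795


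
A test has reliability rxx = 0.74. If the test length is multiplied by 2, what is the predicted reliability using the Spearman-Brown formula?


r_new = (n * rxx) / (1 + (n-1) * rxx)
r_new = (2 * 0.74) / (1 + 1 * 0.74)
r_new = 1.48 / 1.74
r_new = 0.8506

0.8506


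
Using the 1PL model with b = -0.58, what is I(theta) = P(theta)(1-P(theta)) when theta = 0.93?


P = 1/(1+exp(-(0.93--0.58))) = 0.8191
I = P*(1-P) = 0.8191 * 0.1809
I = 0.1482

0.1482


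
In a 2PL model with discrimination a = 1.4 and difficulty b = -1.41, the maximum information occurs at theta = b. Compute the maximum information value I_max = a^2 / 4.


For 2PL, max info at theta = b = -1.41
I_max = a^2 / 4 = 1.4^2 / 4
= 1.96 / 4
I_max = 0.49

0.49


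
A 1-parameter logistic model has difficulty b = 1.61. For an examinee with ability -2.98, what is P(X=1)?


theta - b = -2.98 - 1.61 = -4.59
exp(-(theta - b)) = exp(4.59) = 98.4944
P = 1 / (1 + 98.4944)
P = 0.0101

0.0101


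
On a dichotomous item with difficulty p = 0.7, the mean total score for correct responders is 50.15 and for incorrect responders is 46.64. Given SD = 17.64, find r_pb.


q = 1 - p = 0.3
rpb = ((M1 - M0) / SD) * sqrt(p * q)
rpb = ((50.15 - 46.64) / 17.64) * sqrt(0.7 * 0.3)
rpb = 0.0912

0.0912


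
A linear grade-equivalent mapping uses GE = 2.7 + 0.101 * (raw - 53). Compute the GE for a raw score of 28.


raw - median = 28 - 53 = -25
slope * diff = 0.101 * -25 = -2.525
GE = 2.7 + -2.525
GE = 0.175

0.175


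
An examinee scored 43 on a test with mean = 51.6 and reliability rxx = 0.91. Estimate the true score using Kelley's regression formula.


T_est = rxx * X + (1 - rxx) * mean
T_est = 0.91 * 43 + 0.09 * 51.6
T_est = 39.13 + 4.644
T_est = 43.774

43.774


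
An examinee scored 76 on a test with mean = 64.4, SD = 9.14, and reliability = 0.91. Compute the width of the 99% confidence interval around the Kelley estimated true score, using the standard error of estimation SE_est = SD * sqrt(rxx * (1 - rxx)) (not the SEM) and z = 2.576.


True score estimate = 0.91*76 + 0.09*64.4 = 74.956
SE_est = SD * sqrt(rxx * (1 - rxx)) = 9.14 * sqrt(0.91 * 0.09) = 9.14 * sqrt(0.0819) = 2.615701
CI = T_est +/- z * SE_est, so width = 2 * z * SE_est = 2 * 2.576 * 2.615701
Width = 13.4761

13.4761
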